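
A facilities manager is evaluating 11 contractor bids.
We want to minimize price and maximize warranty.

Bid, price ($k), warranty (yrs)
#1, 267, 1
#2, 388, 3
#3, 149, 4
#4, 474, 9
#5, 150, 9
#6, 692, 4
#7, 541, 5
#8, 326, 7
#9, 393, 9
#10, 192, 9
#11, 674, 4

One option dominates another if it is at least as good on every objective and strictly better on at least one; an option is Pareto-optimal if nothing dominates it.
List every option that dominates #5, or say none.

#1: worse on price (267 vs 150).
#2: worse on price (388 vs 150).
#3: worse on warranty (4 vs 9).
#4: worse on price (474 vs 150).
#6: worse on price (692 vs 150).
#7: worse on price (541 vs 150).
#8: worse on price (326 vs 150).
#9: worse on price (393 vs 150).
#10: worse on price (192 vs 150).
#11: worse on price (674 vs 150).
No option dominates #5.

none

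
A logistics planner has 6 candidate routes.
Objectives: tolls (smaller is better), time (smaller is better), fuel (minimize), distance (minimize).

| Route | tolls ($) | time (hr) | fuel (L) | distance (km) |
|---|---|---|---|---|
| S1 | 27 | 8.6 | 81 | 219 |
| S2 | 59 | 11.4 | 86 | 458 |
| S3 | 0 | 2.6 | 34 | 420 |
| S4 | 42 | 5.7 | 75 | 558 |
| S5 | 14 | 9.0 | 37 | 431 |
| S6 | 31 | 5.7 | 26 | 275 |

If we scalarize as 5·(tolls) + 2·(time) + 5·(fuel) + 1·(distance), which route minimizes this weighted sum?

S6

S1: 5·27 + 2·8.6 + 5·81 + 1·219 = 776.2
S2: 5·59 + 2·11.4 + 5·86 + 1·458 = 1205.8
S3: 5·0 + 2·2.6 + 5·34 + 1·420 = 595.2
S4: 5·42 + 2·5.7 + 5·75 + 1·558 = 1154.4
S5: 5·14 + 2·9.0 + 5·37 + 1·431 = 704.0
S6: 5·31 + 2·5.7 + 5·26 + 1·275 = 571.4
Lowest: S6 at 571.4.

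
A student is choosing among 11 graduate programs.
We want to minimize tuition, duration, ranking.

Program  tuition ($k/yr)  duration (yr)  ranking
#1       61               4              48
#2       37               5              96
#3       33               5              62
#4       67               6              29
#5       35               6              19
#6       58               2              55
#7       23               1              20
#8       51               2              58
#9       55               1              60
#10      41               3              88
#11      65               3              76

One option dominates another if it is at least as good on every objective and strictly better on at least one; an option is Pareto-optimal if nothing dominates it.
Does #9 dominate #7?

No

#9 vs #7: #9 is worse on tuition (55 vs 23), so it does not dominate #7.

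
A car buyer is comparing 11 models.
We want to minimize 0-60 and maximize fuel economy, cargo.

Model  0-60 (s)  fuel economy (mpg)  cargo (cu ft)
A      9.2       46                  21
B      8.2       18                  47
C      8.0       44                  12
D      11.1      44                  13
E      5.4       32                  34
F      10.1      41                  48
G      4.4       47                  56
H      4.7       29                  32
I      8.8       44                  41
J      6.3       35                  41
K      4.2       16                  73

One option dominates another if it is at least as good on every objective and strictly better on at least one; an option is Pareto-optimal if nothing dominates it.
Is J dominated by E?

No

E vs J: E is worse on fuel economy (32 vs 35), so it does not dominate J.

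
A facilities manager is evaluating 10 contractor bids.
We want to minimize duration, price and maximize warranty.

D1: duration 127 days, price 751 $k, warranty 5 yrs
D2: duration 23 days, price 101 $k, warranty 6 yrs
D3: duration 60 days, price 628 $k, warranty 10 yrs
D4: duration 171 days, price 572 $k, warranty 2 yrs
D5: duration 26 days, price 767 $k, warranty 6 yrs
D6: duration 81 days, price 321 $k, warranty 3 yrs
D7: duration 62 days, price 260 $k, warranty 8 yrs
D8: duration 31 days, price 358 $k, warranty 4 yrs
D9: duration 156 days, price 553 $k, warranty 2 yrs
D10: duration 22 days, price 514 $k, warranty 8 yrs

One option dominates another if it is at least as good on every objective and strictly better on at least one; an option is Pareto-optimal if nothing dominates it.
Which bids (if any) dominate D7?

D1: worse on duration (127 vs 62).
D2: worse on warranty (6 vs 8).
D3: worse on price (628 vs 260).
D4: worse on duration (171 vs 62).
D5: worse on price (767 vs 260).
D6: worse on duration (81 vs 62).
D8: worse on price (358 vs 260).
D9: worse on duration (156 vs 62).
D10: worse on price (514 vs 260).
No option dominates D7.

none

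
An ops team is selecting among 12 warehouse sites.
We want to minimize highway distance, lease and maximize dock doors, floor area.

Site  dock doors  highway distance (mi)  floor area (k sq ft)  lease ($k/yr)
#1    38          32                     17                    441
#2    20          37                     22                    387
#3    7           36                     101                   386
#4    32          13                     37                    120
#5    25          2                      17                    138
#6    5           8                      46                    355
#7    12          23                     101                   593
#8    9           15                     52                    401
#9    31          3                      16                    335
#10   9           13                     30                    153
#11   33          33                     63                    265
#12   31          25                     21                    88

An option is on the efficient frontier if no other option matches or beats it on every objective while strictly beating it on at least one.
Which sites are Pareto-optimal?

#1: not dominated (best dock doors).
#2: dominated by #4 (dock doors 32≥20, highway distance 13≤37, floor area 37≥22, lease 120≤387).
#3: not dominated.
#4: not dominated.
#5: not dominated (best highway distance).
#6: not dominated.
#7: not dominated.
#8: not dominated.
#9: not dominated.
#10: dominated by #4 (dock doors 32≥9, highway distance 13≤13, floor area 37≥30, lease 120≤153).
#11: not dominated.
#12: not dominated (best lease).

#1, #3, #4, #5, #6, #7, #8, #9, #11, #12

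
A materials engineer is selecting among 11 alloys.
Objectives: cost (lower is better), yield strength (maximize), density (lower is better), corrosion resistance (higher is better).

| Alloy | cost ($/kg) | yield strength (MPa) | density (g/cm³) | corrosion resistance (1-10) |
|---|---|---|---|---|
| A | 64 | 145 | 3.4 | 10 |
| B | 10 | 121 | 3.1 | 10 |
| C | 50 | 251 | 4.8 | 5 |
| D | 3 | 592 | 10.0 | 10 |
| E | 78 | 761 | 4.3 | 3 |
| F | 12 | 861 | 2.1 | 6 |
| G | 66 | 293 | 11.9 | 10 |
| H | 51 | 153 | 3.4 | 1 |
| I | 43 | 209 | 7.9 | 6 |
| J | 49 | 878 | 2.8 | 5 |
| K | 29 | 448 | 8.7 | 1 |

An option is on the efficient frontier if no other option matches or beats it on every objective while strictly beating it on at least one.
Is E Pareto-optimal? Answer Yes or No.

F vs E: cost 12≤78, yield strength 861≥761, density 2.1≤4.3, corrosion resistance 6≥3 — F is at least as good on every objective and strictly better on at least one, so F dominates E.

No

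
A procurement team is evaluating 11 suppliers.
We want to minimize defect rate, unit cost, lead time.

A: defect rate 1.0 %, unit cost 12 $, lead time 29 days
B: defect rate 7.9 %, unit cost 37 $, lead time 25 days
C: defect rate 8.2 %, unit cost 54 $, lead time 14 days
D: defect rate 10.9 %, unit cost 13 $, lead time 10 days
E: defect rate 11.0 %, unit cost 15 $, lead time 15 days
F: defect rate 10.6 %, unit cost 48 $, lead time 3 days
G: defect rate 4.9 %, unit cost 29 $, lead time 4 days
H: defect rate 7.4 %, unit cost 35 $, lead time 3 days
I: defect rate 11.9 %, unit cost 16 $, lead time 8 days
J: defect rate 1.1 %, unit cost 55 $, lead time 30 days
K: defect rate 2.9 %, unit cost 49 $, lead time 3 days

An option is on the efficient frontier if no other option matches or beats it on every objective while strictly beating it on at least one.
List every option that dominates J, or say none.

A

A: defect rate 1.0≤1.1, unit cost 12≤55, lead time 29≤30 — dominates J.
Others (B, C, D, E, F, G, H, I, K) are each worse than J on at least one objective.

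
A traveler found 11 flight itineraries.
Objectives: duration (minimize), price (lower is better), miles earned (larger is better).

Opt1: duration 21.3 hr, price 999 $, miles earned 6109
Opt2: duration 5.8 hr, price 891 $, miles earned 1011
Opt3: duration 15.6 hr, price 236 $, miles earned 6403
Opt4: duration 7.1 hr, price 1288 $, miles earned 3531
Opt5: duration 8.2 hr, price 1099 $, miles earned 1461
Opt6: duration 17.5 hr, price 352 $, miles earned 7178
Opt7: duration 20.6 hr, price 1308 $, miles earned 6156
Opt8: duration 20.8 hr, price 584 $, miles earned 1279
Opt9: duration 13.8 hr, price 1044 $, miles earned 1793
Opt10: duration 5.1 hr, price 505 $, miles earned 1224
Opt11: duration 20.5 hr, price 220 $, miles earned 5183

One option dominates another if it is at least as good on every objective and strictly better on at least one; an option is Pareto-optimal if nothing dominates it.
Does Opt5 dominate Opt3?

Opt5 vs Opt3: Opt5 is worse on price (1099 vs 236), so it does not dominate Opt3.

No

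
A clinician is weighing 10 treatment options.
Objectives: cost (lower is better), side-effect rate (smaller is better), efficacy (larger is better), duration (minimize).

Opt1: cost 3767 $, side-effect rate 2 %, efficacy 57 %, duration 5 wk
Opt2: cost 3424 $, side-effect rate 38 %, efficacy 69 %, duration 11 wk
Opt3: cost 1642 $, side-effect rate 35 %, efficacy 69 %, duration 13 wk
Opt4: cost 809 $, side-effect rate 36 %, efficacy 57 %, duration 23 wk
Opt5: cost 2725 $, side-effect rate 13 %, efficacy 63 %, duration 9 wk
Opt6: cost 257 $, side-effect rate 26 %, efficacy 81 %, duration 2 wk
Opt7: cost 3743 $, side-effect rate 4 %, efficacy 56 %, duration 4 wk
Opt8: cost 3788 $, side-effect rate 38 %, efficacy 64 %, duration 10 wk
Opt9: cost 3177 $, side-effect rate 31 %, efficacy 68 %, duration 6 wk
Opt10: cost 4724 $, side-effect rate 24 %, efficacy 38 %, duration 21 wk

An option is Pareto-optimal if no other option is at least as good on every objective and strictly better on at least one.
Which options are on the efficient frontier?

Opt1: not dominated (best side-effect rate).
Opt2: dominated by Opt6 (cost 257≤3424, side-effect rate 26≤38, efficacy 81≥69, duration 2≤11).
Opt3: dominated by Opt6 (cost 257≤1642, side-effect rate 26≤35, efficacy 81≥69, duration 2≤13).
Opt4: dominated by Opt6 (cost 257≤809, side-effect rate 26≤36, efficacy 81≥57, duration 2≤23).
Opt5: not dominated.
Opt6: not dominated (best cost).
Opt7: not dominated.
Opt8: dominated by Opt6 (cost 257≤3788, side-effect rate 26≤38, efficacy 81≥64, duration 2≤10).
Opt9: dominated by Opt6 (cost 257≤3177, side-effect rate 26≤31, efficacy 81≥68, duration 2≤6).
Opt10: dominated by Opt1 (cost 3767≤4724, side-effect rate 2≤24, efficacy 57≥38, duration 5≤21).

Opt1, Opt5, Opt6, Opt7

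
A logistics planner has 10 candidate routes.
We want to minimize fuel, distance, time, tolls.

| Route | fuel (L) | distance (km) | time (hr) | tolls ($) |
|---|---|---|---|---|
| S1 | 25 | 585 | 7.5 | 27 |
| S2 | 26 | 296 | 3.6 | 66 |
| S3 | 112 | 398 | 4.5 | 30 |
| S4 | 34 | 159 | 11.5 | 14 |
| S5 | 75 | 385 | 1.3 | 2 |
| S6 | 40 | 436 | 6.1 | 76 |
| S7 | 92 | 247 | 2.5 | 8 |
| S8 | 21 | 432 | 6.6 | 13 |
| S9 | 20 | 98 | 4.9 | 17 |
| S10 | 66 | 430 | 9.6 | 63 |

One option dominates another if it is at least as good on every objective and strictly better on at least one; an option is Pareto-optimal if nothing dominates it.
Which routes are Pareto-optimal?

S1: dominated by S8 (fuel 21≤25, distance 432≤585, time 6.6≤7.5, tolls 13≤27).
S2: not dominated.
S3: dominated by S5 (fuel 75≤112, distance 385≤398, time 1.3≤4.5, tolls 2≤30).
S4: not dominated.
S5: not dominated (best time).
S6: dominated by S2 (fuel 26≤40, distance 296≤436, time 3.6≤6.1, tolls 66≤76).
S7: not dominated.
S8: not dominated.
S9: not dominated (best fuel).
S10: dominated by S9 (fuel 20≤66, distance 98≤430, time 4.9≤9.6, tolls 17≤63).

S2, S4, S5, S7, S8, S9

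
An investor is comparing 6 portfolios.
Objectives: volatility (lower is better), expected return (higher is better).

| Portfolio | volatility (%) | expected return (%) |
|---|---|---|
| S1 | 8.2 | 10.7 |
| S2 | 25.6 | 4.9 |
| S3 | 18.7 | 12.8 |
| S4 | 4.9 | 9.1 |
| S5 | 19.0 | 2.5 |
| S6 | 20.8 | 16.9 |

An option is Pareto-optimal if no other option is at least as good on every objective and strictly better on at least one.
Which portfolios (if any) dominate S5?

S1: volatility 8.2≤19.0, expected return 10.7≥2.5 — dominates S5.
S3: volatility 18.7≤19.0, expected return 12.8≥2.5 — dominates S5.
S4: volatility 4.9≤19.0, expected return 9.1≥2.5 — dominates S5.
Others (S2, S6) are each worse than S5 on at least one objective.

S1, S3, S4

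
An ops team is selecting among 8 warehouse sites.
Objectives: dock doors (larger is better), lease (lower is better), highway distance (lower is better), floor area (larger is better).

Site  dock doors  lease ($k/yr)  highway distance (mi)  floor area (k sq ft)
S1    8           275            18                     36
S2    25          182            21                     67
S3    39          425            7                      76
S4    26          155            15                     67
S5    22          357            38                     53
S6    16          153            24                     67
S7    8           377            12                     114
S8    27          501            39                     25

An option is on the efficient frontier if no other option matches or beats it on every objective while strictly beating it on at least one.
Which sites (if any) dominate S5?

S2: dock doors 25≥22, lease 182≤357, highway distance 21≤38, floor area 67≥53 — dominates S5.
S4: dock doors 26≥22, lease 155≤357, highway distance 15≤38, floor area 67≥53 — dominates S5.
Others (S1, S3, S6, S7, S8) are each worse than S5 on at least one objective.

S2, S4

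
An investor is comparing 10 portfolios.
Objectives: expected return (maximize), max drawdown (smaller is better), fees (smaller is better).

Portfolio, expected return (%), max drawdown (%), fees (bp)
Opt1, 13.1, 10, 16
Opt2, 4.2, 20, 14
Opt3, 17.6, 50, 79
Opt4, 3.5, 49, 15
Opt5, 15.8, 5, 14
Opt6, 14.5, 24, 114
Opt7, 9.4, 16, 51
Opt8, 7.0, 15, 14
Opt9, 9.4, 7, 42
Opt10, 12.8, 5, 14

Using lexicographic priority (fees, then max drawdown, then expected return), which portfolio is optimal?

Opt5

First minimize fees: best is 14, kept {Opt2, Opt5, Opt8, Opt10}.
Then minimize max drawdown: best is 5, kept {Opt5, Opt10}.
Then maximize expected return: best is 15.8, kept {Opt5}.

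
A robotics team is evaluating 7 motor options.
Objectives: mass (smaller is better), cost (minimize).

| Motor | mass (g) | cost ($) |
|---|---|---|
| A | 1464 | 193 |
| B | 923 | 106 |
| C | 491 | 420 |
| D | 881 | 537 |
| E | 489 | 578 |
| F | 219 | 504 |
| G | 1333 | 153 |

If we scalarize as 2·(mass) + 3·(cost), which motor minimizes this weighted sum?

F

A: 2·1464 + 3·193 = 3507
B: 2·923 + 3·106 = 2164
C: 2·491 + 3·420 = 2242
D: 2·881 + 3·537 = 3373
E: 2·489 + 3·578 = 2712
F: 2·219 + 3·504 = 1950
G: 2·1333 + 3·153 = 3125
Lowest: F at 1950.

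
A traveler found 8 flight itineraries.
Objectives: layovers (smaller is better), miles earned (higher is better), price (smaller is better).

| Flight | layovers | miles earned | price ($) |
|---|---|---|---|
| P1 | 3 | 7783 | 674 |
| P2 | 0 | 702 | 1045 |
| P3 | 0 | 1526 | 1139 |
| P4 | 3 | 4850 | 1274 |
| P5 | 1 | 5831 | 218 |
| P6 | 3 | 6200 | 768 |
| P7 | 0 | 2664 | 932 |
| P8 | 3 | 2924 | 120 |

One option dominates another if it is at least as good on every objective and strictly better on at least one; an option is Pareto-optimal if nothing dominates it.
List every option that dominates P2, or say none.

P7: layovers 0≤0, miles earned 2664≥702, price 932≤1045 — dominates P2.
Others (P1, P3, P4, P5, P6, P8) are each worse than P2 on at least one objective.

P7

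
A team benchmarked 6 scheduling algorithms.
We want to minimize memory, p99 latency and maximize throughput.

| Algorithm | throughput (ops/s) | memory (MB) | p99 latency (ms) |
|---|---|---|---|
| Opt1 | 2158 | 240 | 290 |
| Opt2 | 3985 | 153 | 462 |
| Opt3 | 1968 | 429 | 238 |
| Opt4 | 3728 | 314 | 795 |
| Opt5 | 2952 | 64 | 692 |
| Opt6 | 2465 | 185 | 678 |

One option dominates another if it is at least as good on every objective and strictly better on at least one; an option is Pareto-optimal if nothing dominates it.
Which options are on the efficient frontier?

Opt1, Opt2, Opt3, Opt5

Opt1: not dominated.
Opt2: not dominated (best throughput).
Opt3: not dominated (best p99 latency).
Opt4: dominated by Opt2 (throughput 3985≥3728, memory 153≤314, p99 latency 462≤795).
Opt5: not dominated (best memory).
Opt6: dominated by Opt2 (throughput 3985≥2465, memory 153≤185, p99 latency 462≤678).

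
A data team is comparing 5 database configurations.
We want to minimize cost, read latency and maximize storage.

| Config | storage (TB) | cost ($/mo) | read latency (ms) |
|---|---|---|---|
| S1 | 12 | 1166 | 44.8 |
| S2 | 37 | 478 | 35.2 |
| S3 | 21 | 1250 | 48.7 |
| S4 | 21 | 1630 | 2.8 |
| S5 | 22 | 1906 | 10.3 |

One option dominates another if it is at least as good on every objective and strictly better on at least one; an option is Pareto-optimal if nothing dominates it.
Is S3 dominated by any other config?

Yes

S2 vs S3: storage 37≥21, cost 478≤1250, read latency 35.2≤48.7 — S2 is at least as good on every objective and strictly better on at least one, so S2 dominates S3.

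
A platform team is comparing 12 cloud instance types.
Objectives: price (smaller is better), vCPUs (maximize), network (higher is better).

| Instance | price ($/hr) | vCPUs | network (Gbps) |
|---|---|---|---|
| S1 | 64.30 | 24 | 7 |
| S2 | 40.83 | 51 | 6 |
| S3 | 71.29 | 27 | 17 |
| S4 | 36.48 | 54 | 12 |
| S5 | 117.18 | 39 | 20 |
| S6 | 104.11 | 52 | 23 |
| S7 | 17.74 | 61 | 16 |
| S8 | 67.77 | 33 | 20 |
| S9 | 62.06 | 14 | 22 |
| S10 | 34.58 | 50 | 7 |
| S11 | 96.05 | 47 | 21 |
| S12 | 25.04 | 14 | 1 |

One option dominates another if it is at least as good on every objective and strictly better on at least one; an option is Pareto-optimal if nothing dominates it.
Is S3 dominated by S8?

Yes

S8 vs S3: price 67.77≤71.29, vCPUs 33≥27, network 20≥17 — S8 is at least as good on every objective with at least one strict improvement.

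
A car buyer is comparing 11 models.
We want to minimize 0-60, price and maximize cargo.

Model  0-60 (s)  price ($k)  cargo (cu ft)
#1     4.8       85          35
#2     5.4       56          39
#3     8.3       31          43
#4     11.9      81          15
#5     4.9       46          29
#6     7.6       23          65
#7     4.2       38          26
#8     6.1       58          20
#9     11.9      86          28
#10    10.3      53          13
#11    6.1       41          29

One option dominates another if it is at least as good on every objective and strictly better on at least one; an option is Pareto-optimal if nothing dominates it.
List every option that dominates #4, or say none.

#2: 0-60 5.4≤11.9, price 56≤81, cargo 39≥15 — dominates #4.
#3: 0-60 8.3≤11.9, price 31≤81, cargo 43≥15 — dominates #4.
#5: 0-60 4.9≤11.9, price 46≤81, cargo 29≥15 — dominates #4.
#6: 0-60 7.6≤11.9, price 23≤81, cargo 65≥15 — dominates #4.
#7: 0-60 4.2≤11.9, price 38≤81, cargo 26≥15 — dominates #4.
#8: 0-60 6.1≤11.9, price 58≤81, cargo 20≥15 — dominates #4.
#11: 0-60 6.1≤11.9, price 41≤81, cargo 29≥15 — dominates #4.
Others (#1, #9, #10) are each worse than #4 on at least one objective.

#2, #3, #5, #6, #7, #8, #11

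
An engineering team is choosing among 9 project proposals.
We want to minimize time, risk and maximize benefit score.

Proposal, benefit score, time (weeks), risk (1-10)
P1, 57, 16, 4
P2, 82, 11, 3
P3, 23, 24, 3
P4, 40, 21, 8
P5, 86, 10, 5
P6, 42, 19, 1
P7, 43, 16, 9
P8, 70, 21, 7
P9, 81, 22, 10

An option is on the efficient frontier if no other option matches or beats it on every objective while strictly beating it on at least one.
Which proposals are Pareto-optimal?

P2, P5, P6

P1: dominated by P2 (benefit score 82≥57, time 11≤16, risk 3≤4).
P2: not dominated.
P3: dominated by P2 (benefit score 82≥23, time 11≤24, risk 3≤3).
P4: dominated by P1 (benefit score 57≥40, time 16≤21, risk 4≤8).
P5: not dominated (best benefit score).
P6: not dominated (best risk).
P7: dominated by P1 (benefit score 57≥43, time 16≤16, risk 4≤9).
P8: dominated by P2 (benefit score 82≥70, time 11≤21, risk 3≤7).
P9: dominated by P2 (benefit score 82≥81, time 11≤22, risk 3≤10).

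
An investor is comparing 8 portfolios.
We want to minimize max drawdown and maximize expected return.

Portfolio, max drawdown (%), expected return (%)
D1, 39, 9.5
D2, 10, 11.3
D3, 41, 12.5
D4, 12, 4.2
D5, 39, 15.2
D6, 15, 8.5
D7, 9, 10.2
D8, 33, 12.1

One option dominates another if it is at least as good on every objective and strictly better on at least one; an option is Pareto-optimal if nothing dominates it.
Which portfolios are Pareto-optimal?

D1: dominated by D2 (max drawdown 10≤39, expected return 11.3≥9.5).
D2: not dominated.
D3: dominated by D5 (max drawdown 39≤41, expected return 15.2≥12.5).
D4: dominated by D2 (max drawdown 10≤12, expected return 11.3≥4.2).
D5: not dominated (best expected return).
D6: dominated by D2 (max drawdown 10≤15, expected return 11.3≥8.5).
D7: not dominated (best max drawdown).
D8: not dominated.

D2, D5, D7, D8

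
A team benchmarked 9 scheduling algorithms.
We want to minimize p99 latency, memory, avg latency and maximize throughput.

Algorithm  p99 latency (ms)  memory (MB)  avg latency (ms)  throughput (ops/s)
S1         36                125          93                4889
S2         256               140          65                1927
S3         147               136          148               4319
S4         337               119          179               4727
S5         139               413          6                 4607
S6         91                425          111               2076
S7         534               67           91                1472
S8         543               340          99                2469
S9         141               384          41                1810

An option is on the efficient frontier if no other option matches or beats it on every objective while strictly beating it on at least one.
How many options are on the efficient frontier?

S1: not dominated (best p99 latency).
S2: not dominated.
S3: dominated by S1 (p99 latency 36≤147, memory 125≤136, avg latency 93≤148, throughput 4889≥4319).
S4: not dominated.
S5: not dominated (best avg latency).
S6: dominated by S1 (p99 latency 36≤91, memory 125≤425, avg latency 93≤111, throughput 4889≥2076).
S7: not dominated (best memory).
S8: dominated by S1 (p99 latency 36≤543, memory 125≤340, avg latency 93≤99, throughput 4889≥2469).
S9: not dominated.
Pareto-optimal: S1, S2, S4, S5, S7, S9 → 6.

6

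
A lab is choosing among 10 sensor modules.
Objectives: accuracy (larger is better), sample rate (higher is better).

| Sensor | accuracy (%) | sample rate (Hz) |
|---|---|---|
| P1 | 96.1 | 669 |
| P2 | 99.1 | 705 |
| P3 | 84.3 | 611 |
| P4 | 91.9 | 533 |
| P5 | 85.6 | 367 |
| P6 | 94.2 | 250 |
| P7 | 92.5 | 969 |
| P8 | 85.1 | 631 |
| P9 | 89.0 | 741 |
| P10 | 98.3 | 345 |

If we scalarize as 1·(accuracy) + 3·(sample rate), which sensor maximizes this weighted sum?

P1: 1·96.1 + 3·669 = 2103.1
P2: 1·99.1 + 3·705 = 2214.1
P3: 1·84.3 + 3·611 = 1917.3
P4: 1·91.9 + 3·533 = 1690.9
P5: 1·85.6 + 3·367 = 1186.6
P6: 1·94.2 + 3·250 = 844.2
P7: 1·92.5 + 3·969 = 2999.5
P8: 1·85.1 + 3·631 = 1978.1
P9: 1·89.0 + 3·741 = 2312.0
P10: 1·98.3 + 3·345 = 1133.3
Highest: P7 at 2999.5.

P7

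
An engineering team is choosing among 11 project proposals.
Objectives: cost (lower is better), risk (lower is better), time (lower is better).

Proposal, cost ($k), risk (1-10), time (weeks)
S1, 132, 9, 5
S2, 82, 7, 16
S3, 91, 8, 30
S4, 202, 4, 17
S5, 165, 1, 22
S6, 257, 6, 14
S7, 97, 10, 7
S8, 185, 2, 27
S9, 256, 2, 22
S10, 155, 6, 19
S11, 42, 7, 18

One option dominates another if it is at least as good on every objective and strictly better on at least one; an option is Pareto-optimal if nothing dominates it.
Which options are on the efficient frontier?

S1, S2, S4, S5, S6, S7, S10, S11

S1: not dominated (best time).
S2: not dominated.
S3: dominated by S2 (cost 82≤91, risk 7≤8, time 16≤30).
S4: not dominated.
S5: not dominated (best risk).
S6: not dominated.
S7: not dominated.
S8: dominated by S5 (cost 165≤185, risk 1≤2, time 22≤27).
S9: dominated by S5 (cost 165≤256, risk 1≤2, time 22≤22).
S10: not dominated.
S11: not dominated (best cost).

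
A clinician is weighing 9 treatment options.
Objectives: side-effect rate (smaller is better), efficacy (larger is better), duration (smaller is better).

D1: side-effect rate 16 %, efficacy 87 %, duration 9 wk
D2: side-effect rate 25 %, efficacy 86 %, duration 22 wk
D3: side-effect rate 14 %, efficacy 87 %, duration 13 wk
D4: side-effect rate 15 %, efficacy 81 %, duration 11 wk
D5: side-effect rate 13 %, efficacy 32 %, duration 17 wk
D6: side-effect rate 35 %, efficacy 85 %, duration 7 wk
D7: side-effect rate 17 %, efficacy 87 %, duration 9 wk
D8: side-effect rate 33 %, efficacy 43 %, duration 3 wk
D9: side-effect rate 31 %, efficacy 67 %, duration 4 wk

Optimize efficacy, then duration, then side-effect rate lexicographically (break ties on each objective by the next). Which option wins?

First maximize efficacy: best is 87, kept {D1, D3, D7}.
Then minimize duration: best is 9, kept {D1, D7}.
Then minimize side-effect rate: best is 16, kept {D1}.

D1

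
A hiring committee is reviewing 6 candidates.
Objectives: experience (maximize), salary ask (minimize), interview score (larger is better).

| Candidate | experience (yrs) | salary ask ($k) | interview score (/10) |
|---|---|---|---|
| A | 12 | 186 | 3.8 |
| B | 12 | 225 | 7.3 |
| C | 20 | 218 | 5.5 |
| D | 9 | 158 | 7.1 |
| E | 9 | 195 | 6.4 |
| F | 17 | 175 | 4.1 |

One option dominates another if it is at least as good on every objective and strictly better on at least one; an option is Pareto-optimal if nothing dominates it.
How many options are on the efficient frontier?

A: dominated by F (experience 17≥12, salary ask 175≤186, interview score 4.1≥3.8).
B: not dominated (best interview score).
C: not dominated (best experience).
D: not dominated (best salary ask).
E: dominated by D (experience 9≥9, salary ask 158≤195, interview score 7.1≥6.4).
F: not dominated.
Pareto-optimal: B, C, D, F → 4.

4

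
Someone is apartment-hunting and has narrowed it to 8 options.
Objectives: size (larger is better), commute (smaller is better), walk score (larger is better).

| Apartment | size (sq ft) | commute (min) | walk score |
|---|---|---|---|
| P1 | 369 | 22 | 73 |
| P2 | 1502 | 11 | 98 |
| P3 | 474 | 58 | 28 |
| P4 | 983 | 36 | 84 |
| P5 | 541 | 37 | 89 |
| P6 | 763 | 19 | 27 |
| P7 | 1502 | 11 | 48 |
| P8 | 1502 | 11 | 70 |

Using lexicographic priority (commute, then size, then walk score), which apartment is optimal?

P2

First minimize commute: best is 11, kept {P2, P7, P8}.
Then maximize size: best is 1502, kept {P2, P7, P8}.
Then maximize walk score: best is 98, kept {P2}.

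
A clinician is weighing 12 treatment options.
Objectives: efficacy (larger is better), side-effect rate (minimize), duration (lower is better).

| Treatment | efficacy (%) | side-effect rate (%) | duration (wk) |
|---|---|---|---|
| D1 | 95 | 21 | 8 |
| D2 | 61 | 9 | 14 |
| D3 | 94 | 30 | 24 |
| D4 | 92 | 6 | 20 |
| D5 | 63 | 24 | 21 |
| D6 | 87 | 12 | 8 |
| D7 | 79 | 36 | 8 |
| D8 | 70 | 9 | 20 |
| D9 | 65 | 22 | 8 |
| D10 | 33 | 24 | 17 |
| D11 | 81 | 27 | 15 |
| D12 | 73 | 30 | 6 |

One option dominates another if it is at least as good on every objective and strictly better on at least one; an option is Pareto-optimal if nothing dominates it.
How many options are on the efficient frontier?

5

D1: not dominated (best efficacy).
D2: not dominated.
D3: dominated by D1 (efficacy 95≥94, side-effect rate 21≤30, duration 8≤24).
D4: not dominated (best side-effect rate).
D5: dominated by D1 (efficacy 95≥63, side-effect rate 21≤24, duration 8≤21).
D6: not dominated.
D7: dominated by D1 (efficacy 95≥79, side-effect rate 21≤36, duration 8≤8).
D8: dominated by D4 (efficacy 92≥70, side-effect rate 6≤9, duration 20≤20).
D9: dominated by D1 (efficacy 95≥65, side-effect rate 21≤22, duration 8≤8).
D10: dominated by D1 (efficacy 95≥33, side-effect rate 21≤24, duration 8≤17).
D11: dominated by D1 (efficacy 95≥81, side-effect rate 21≤27, duration 8≤15).
D12: not dominated (best duration).
Pareto-optimal: D1, D2, D4, D6, D12 → 5.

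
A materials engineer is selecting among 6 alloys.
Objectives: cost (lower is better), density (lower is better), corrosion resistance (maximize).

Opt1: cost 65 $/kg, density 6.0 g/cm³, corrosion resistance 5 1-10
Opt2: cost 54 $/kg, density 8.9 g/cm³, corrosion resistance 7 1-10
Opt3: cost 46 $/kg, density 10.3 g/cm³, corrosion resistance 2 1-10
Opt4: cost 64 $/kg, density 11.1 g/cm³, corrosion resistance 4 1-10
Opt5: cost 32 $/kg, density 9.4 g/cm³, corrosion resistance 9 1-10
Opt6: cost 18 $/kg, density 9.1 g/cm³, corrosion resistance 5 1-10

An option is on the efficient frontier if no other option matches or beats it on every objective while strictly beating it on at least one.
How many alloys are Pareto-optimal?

4

Opt1: not dominated (best density).
Opt2: not dominated.
Opt3: dominated by Opt5 (cost 32≤46, density 9.4≤10.3, corrosion resistance 9≥2).
Opt4: dominated by Opt2 (cost 54≤64, density 8.9≤11.1, corrosion resistance 7≥4).
Opt5: not dominated (best corrosion resistance).
Opt6: not dominated (best cost).
Pareto-optimal: Opt1, Opt2, Opt5, Opt6 → 4.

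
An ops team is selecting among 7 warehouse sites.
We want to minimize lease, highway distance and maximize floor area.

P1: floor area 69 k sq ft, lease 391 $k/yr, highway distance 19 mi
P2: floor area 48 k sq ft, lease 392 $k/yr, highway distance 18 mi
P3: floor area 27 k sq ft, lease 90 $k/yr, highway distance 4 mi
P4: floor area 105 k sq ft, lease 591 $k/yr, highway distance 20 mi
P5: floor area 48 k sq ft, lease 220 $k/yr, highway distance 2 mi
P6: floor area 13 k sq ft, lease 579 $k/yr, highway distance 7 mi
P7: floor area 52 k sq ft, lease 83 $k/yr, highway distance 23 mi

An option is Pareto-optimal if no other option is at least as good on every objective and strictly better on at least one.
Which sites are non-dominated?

P1, P3, P4, P5, P7

P1: not dominated.
P2: dominated by P5 (floor area 48≥48, lease 220≤392, highway distance 2≤18).
P3: not dominated.
P4: not dominated (best floor area).
P5: not dominated (best highway distance).
P6: dominated by P3 (floor area 27≥13, lease 90≤579, highway distance 4≤7).
P7: not dominated (best lease).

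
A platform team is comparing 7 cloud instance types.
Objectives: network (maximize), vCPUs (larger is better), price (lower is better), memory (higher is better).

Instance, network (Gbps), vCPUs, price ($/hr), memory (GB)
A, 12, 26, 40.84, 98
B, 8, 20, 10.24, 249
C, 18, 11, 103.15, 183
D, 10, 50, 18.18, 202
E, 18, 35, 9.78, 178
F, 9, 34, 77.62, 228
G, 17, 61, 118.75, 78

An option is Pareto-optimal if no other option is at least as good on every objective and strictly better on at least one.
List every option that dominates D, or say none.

A: worse on vCPUs (26 vs 50).
B: worse on network (8 vs 10).
C: worse on vCPUs (11 vs 50).
E: worse on vCPUs (35 vs 50).
F: worse on network (9 vs 10).
G: worse on price (118.75 vs 18.18).
No option dominates D.

none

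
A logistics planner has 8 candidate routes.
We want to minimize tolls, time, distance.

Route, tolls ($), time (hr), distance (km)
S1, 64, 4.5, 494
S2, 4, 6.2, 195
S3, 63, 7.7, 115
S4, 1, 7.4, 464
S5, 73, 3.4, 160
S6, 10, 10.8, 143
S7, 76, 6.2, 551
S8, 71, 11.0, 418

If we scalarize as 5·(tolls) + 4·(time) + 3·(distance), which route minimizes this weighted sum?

S6

S1: 5·64 + 4·4.5 + 3·494 = 1820.0
S2: 5·4 + 4·6.2 + 3·195 = 629.8
S3: 5·63 + 4·7.7 + 3·115 = 690.8
S4: 5·1 + 4·7.4 + 3·464 = 1426.6
S5: 5·73 + 4·3.4 + 3·160 = 858.6
S6: 5·10 + 4·10.8 + 3·143 = 522.2
S7: 5·76 + 4·6.2 + 3·551 = 2057.8
S8: 5·71 + 4·11.0 + 3·418 = 1653.0
Lowest: S6 at 522.2.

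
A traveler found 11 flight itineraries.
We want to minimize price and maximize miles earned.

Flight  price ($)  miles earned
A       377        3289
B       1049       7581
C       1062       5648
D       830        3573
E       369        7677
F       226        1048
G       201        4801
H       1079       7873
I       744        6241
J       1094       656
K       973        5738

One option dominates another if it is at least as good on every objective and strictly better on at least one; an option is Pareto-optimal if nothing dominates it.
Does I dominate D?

Yes

I vs D: price 744≤830, miles earned 6241≥3573 — I is at least as good on every objective with at least one strict improvement.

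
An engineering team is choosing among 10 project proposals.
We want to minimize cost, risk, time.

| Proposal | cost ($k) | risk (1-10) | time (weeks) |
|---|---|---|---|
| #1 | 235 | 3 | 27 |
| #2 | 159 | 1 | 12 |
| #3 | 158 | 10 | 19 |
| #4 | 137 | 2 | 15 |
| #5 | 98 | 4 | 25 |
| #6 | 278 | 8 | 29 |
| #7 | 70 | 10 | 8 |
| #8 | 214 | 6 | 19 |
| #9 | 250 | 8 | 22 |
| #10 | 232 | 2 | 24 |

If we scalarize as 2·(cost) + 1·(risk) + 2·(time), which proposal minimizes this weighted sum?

#7

#1: 2·235 + 1·3 + 2·27 = 527
#2: 2·159 + 1·1 + 2·12 = 343
#3: 2·158 + 1·10 + 2·19 = 364
#4: 2·137 + 1·2 + 2·15 = 306
#5: 2·98 + 1·4 + 2·25 = 250
#6: 2·278 + 1·8 + 2·29 = 622
#7: 2·70 + 1·10 + 2·8 = 166
#8: 2·214 + 1·6 + 2·19 = 472
#9: 2·250 + 1·8 + 2·22 = 552
#10: 2·232 + 1·2 + 2·24 = 514
Lowest: #7 at 166.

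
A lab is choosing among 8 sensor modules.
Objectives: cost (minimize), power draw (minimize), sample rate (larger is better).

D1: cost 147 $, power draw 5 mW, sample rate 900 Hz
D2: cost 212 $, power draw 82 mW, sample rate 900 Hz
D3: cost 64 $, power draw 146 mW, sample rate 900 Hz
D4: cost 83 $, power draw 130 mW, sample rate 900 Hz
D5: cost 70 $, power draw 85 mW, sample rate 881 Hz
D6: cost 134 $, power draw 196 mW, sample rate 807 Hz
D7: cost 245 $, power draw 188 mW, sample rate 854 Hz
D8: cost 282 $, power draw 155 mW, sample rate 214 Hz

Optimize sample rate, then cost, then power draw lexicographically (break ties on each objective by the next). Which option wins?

D3

First maximize sample rate: best is 900, kept {D1, D2, D3, D4}.
Then minimize cost: best is 64, kept {D3}.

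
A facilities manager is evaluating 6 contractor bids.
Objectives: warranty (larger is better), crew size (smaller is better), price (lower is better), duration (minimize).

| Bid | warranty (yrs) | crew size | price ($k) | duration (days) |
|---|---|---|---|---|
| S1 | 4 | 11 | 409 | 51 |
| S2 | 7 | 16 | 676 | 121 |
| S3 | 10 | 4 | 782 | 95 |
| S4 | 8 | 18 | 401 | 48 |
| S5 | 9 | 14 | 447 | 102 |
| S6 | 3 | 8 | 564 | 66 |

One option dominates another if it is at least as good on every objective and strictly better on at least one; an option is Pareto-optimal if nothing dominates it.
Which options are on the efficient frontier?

S1: not dominated.
S2: dominated by S5 (warranty 9≥7, crew size 14≤16, price 447≤676, duration 102≤121).
S3: not dominated (best warranty).
S4: not dominated (best price).
S5: not dominated.
S6: not dominated.

S1, S3, S4, S5, S6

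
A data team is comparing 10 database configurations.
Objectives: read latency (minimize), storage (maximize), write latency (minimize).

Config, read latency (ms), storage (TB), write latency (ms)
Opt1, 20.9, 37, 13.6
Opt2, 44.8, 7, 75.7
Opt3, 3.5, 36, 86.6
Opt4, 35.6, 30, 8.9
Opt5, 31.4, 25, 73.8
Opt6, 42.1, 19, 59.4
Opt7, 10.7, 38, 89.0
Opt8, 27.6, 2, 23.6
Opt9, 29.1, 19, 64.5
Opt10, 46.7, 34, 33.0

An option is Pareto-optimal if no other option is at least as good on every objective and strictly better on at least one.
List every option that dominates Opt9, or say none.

Opt1: read latency 20.9≤29.1, storage 37≥19, write latency 13.6≤64.5 — dominates Opt9.
Others (Opt2, Opt3, Opt4, Opt5, Opt6, Opt7, Opt8, Opt10) are each worse than Opt9 on at least one objective.

Opt1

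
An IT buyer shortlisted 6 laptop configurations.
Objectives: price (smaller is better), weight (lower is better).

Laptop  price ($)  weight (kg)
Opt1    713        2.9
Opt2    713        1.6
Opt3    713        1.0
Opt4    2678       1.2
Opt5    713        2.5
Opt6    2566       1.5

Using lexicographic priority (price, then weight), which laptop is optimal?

Opt3

First minimize price: best is 713, kept {Opt1, Opt2, Opt3, Opt5}.
Then minimize weight: best is 1.0, kept {Opt3}.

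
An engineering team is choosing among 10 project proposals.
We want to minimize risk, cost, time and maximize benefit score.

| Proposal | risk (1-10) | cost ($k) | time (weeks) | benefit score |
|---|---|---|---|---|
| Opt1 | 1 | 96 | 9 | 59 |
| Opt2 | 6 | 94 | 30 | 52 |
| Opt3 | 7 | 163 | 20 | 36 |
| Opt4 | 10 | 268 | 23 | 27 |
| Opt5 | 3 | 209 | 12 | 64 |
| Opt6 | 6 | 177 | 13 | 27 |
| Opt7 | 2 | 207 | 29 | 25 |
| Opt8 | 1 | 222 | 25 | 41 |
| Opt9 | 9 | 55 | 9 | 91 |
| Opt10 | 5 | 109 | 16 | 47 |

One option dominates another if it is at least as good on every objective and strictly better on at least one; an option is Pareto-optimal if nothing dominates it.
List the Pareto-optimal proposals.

Opt1: not dominated.
Opt2: not dominated.
Opt3: dominated by Opt1 (risk 1≤7, cost 96≤163, time 9≤20, benefit score 59≥36).
Opt4: dominated by Opt1 (risk 1≤10, cost 96≤268, time 9≤23, benefit score 59≥27).
Opt5: not dominated.
Opt6: dominated by Opt1 (risk 1≤6, cost 96≤177, time 9≤13, benefit score 59≥27).
Opt7: dominated by Opt1 (risk 1≤2, cost 96≤207, time 9≤29, benefit score 59≥25).
Opt8: dominated by Opt1 (risk 1≤1, cost 96≤222, time 9≤25, benefit score 59≥41).
Opt9: not dominated (best cost).
Opt10: dominated by Opt1 (risk 1≤5, cost 96≤109, time 9≤16, benefit score 59≥47).

Opt1, Opt2, Opt5, Opt9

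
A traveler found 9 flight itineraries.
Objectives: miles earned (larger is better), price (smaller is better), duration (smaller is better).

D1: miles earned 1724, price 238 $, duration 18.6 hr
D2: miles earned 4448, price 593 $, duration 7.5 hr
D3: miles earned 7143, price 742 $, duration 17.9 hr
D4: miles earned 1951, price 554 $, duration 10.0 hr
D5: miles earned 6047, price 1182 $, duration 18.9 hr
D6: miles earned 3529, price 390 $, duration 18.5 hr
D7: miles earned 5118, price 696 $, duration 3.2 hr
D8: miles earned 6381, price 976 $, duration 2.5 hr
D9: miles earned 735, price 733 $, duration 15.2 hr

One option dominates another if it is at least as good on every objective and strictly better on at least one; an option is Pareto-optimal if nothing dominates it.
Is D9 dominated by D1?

D1 vs D9: D1 is worse on duration (18.6 vs 15.2), so it does not dominate D9.

No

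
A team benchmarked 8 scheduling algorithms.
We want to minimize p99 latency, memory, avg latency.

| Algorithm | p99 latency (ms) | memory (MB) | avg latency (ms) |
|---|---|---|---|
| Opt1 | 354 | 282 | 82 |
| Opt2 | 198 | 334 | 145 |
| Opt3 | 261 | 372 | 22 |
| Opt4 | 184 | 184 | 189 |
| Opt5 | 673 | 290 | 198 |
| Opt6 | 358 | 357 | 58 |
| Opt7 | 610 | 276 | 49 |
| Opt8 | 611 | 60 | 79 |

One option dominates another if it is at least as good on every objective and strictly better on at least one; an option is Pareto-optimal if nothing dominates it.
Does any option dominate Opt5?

Yes

Opt1 vs Opt5: p99 latency 354≤673, memory 282≤290, avg latency 82≤198 — Opt1 is at least as good on every objective and strictly better on at least one, so Opt1 dominates Opt5.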